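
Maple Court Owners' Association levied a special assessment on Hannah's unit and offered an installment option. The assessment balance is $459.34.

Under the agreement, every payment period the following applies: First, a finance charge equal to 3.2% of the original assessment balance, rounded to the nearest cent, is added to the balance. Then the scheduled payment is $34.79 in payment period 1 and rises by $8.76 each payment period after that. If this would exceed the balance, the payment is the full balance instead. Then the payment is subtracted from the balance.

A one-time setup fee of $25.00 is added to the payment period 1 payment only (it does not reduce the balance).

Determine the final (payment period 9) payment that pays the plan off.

Payment period 1: opening $459.34; interest $14.70 → $474.04; payment $34.79 (+ $25.00 fee); balance $439.25
Payment period 2: opening $439.25; interest $14.70 → $453.95; payment $43.55; balance $410.40
Payment period 3: opening $410.40; interest $14.70 → $425.10; payment $52.31; balance $372.79
Payment period 4: opening $372.79; interest $14.70 → $387.49; payment $61.07; balance $326.42
Payment period 5: opening $326.42; interest $14.70 → $341.12; payment $69.83; balance $271.29
Payment period 6: opening $271.29; interest $14.70 → $285.99; payment $78.59; balance $207.40
Payment period 7: opening $207.40; interest $14.70 → $222.10; payment $87.35; balance $134.75
Payment period 8: opening $134.75; interest $14.70 → $149.45; payment $96.11; balance $53.34
Payment period 9: opening $53.34; interest $14.70 → $68.04; payment $68.04; balance $0.00

$68.04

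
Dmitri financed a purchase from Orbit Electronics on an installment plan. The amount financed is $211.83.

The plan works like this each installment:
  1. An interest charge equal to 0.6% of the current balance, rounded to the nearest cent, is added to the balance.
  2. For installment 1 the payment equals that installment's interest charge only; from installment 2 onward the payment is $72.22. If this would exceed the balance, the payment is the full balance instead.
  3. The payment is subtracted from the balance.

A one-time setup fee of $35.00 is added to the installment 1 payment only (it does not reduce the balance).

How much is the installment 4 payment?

$69.93

Installment 1: $211.83 +$1.27 interest = $213.10; pay $1.27 (+ $35.00 fee) → $211.83
Installment 2: $211.83 +$1.27 interest = $213.10; pay $72.22 → $140.88
Installment 3: $140.88 +$0.85 interest = $141.73; pay $72.22 → $69.51
Installment 4: $69.51 +$0.42 interest = $69.93; pay $69.93 → $0.00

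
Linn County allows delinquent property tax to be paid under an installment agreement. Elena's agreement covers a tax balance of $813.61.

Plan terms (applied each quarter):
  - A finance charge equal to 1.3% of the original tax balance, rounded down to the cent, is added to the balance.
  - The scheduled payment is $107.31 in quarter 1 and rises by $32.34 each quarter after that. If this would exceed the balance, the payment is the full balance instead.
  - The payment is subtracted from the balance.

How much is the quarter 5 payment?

$236.67

Quarter 1: $813.61 +$10.57 interest = $824.18; pay $107.31 → $716.87
Quarter 2: $716.87 +$10.57 interest = $727.44; pay $139.65 → $587.79
Quarter 3: $587.79 +$10.57 interest = $598.36; pay $171.99 → $426.37
Quarter 4: $426.37 +$10.57 interest = $436.94; pay $204.33 → $232.61
Quarter 5: $232.61 +$10.57 interest = $243.18; pay $236.67 → $6.51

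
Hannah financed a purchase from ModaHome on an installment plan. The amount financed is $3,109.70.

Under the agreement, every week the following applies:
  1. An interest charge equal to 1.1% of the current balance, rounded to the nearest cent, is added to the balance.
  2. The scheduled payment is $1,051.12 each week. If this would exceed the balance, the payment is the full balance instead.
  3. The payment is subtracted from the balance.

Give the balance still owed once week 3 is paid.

Week 1: $3,109.70 +$34.21 interest = $3,143.91; pay $1,051.12 → $2,092.79
Week 2: $2,092.79 +$23.02 interest = $2,115.81; pay $1,051.12 → $1,064.69
Week 3: $1,064.69 +$11.71 interest = $1,076.40; pay $1,051.12 → $25.28

$25.28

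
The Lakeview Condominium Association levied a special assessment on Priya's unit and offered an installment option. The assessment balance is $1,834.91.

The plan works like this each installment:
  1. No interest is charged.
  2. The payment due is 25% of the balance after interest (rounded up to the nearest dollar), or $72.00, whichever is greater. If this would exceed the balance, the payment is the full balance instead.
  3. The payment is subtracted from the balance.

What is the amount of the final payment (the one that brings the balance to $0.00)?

$27.91

Installment 1: opening $1,834.91; payment $459.00; balance $1,375.91
Installment 2: opening $1,375.91; payment $344.00; balance $1,031.91
Installment 3: opening $1,031.91; payment $258.00; balance $773.91
Installment 4: opening $773.91; payment $194.00; balance $579.91
Installment 5: opening $579.91; payment $145.00; balance $434.91
Installment 6: opening $434.91; payment $109.00; balance $325.91
Installment 7: opening $325.91; payment $82.00; balance $243.91
Installment 8: opening $243.91; payment $72.00; balance $171.91
Installment 9: opening $171.91; payment $72.00; balance $99.91
Installment 10: opening $99.91; payment $72.00; balance $27.91
Installment 11: opening $27.91; payment $27.91; balance $0.00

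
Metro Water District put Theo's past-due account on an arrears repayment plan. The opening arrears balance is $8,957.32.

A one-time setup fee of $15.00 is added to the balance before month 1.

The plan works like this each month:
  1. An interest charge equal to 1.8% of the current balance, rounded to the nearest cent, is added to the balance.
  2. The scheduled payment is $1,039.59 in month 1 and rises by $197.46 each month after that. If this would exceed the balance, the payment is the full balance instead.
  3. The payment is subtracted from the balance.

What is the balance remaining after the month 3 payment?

$5,694.42

# | Opening | Interest | Payment | End bal
1 | $8,972.32 | $161.50 | $1,039.59 | $8,094.23
2 | $8,094.23 | $145.70 | $1,237.05 | $7,002.88
3 | $7,002.88 | $126.05 | $1,434.51 | $5,694.42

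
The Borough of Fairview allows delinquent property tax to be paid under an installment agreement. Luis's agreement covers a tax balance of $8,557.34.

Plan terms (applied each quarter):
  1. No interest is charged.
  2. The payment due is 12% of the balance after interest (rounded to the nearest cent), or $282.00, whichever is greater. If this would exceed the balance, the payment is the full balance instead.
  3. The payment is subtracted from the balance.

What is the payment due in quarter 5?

# | Opening | Payment | End bal
1 | $8,557.34 | $1,026.88 | $7,530.46
2 | $7,530.46 | $903.66 | $6,626.80
3 | $6,626.80 | $795.22 | $5,831.58
4 | $5,831.58 | $699.79 | $5,131.79
5 | $5,131.79 | $615.81 | $4,515.98

$615.81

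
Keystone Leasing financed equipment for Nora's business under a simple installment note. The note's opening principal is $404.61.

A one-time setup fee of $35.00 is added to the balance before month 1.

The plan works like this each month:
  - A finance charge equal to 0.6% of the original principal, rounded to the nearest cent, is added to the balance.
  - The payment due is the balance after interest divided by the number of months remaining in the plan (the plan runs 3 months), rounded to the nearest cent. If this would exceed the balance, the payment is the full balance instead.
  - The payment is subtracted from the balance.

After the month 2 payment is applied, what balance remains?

$148.56

Month 1: $439.61 +$2.43 interest = $442.04; pay $147.35 → $294.69
Month 2: $294.69 +$2.43 interest = $297.12; pay $148.56 → $148.56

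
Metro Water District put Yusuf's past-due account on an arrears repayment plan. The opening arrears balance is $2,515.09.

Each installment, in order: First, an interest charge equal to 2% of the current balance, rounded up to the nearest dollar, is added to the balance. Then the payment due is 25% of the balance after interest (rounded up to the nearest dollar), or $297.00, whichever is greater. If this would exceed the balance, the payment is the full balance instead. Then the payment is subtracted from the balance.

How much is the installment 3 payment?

# | Opening | Interest | Payment | End bal
1 | $2,515.09 | $51.00 | $642.00 | $1,924.09
2 | $1,924.09 | $39.00 | $491.00 | $1,472.09
3 | $1,472.09 | $30.00 | $376.00 | $1,126.09

$376.00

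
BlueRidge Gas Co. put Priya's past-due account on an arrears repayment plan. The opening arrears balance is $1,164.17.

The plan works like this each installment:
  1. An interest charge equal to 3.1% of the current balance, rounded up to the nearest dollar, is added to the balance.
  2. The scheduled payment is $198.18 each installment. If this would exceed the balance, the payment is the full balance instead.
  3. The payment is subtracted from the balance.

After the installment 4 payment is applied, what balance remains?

Installment 1: $1,164.17 +$37.00 interest = $1,201.17; pay $198.18 → $1,002.99
Installment 2: $1,002.99 +$32.00 interest = $1,034.99; pay $198.18 → $836.81
Installment 3: $836.81 +$26.00 interest = $862.81; pay $198.18 → $664.63
Installment 4: $664.63 +$21.00 interest = $685.63; pay $198.18 → $487.45

$487.45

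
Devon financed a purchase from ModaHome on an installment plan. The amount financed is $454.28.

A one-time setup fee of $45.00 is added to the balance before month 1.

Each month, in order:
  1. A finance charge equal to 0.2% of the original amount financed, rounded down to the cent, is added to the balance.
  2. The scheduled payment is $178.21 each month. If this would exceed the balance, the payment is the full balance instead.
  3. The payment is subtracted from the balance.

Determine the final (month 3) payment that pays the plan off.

Month 1: opening $499.28; interest $0.90 → $500.18; payment $178.21; balance $321.97
Month 2: opening $321.97; interest $0.90 → $322.87; payment $178.21; balance $144.66
Month 3: opening $144.66; interest $0.90 → $145.56; payment $145.56; balance $0.00

$145.56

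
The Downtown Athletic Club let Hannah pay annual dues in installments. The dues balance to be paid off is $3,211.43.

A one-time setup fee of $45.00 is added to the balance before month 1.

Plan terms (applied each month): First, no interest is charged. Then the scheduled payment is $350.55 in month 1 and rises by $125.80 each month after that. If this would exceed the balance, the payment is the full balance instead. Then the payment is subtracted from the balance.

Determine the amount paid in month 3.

$602.15

Month 1: opening $3,256.43; payment $350.55; balance $2,905.88
Month 2: opening $2,905.88; payment $476.35; balance $2,429.53
Month 3: opening $2,429.53; payment $602.15; balance $1,827.38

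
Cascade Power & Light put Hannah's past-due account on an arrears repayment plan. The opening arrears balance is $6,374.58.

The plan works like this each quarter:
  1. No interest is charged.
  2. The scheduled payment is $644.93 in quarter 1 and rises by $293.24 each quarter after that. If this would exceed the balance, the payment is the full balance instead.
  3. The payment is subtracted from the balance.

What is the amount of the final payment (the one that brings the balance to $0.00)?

$217.53

Quarter 1: opening $6,374.58; payment $644.93; balance $5,729.65
Quarter 2: opening $5,729.65; payment $938.17; balance $4,791.48
Quarter 3: opening $4,791.48; payment $1,231.41; balance $3,560.07
Quarter 4: opening $3,560.07; payment $1,524.65; balance $2,035.42
Quarter 5: opening $2,035.42; payment $1,817.89; balance $217.53
Quarter 6: opening $217.53; payment $217.53; balance $0.00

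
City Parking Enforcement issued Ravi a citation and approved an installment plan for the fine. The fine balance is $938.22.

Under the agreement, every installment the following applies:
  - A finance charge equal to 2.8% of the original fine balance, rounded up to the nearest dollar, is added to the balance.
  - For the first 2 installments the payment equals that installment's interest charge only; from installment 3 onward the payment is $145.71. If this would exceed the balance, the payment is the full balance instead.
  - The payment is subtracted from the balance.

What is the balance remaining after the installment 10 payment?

$0.00

Installment 1: opening $938.22; interest $27.00 → $965.22; payment $27.00; balance $938.22
Installment 2: opening $938.22; interest $27.00 → $965.22; payment $27.00; balance $938.22
Installment 3: opening $938.22; interest $27.00 → $965.22; payment $145.71; balance $819.51
Installment 4: opening $819.51; interest $27.00 → $846.51; payment $145.71; balance $700.80
Installment 5: opening $700.80; interest $27.00 → $727.80; payment $145.71; balance $582.09
Installment 6: opening $582.09; interest $27.00 → $609.09; payment $145.71; balance $463.38
Installment 7: opening $463.38; interest $27.00 → $490.38; payment $145.71; balance $344.67
Installment 8: opening $344.67; interest $27.00 → $371.67; payment $145.71; balance $225.96
Installment 9: opening $225.96; interest $27.00 → $252.96; payment $145.71; balance $107.25
Installment 10: opening $107.25; interest $27.00 → $134.25; payment $134.25; balance $0.00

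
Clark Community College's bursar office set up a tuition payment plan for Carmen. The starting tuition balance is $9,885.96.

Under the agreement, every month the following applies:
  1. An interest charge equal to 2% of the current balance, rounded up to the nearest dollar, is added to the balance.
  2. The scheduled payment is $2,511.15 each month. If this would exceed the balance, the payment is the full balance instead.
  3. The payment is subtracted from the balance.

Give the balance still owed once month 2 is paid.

Month 1: opening $9,885.96; interest $198.00 → $10,083.96; payment $2,511.15; balance $7,572.81
Month 2: opening $7,572.81; interest $152.00 → $7,724.81; payment $2,511.15; balance $5,213.66

$5,213.66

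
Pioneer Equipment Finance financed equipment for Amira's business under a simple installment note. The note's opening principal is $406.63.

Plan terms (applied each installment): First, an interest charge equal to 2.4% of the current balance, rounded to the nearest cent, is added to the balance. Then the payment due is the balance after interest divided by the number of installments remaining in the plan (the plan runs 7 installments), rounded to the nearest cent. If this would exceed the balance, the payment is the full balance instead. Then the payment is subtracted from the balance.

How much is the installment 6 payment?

$66.98

# | Opening | Interest | Payment | End bal
1 | $406.63 | $9.76 | $59.48 | $356.91
2 | $356.91 | $8.57 | $60.91 | $304.57
3 | $304.57 | $7.31 | $62.38 | $249.50
4 | $249.50 | $5.99 | $63.87 | $191.62
5 | $191.62 | $4.60 | $65.41 | $130.81
6 | $130.81 | $3.14 | $66.98 | $66.97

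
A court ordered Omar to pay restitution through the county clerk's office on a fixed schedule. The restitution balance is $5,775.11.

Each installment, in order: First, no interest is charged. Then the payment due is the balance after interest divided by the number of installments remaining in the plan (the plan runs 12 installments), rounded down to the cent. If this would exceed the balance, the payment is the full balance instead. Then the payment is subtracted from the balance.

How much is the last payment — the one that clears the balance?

Installment 1: $5,775.11 − $481.25 → $5,293.86
Installment 2: $5,293.86 − $481.26 → $4,812.60
Installment 3: $4,812.60 − $481.26 → $4,331.34
Installment 4: $4,331.34 − $481.26 → $3,850.08
Installment 5: $3,850.08 − $481.26 → $3,368.82
Installment 6: $3,368.82 − $481.26 → $2,887.56
Installment 7: $2,887.56 − $481.26 → $2,406.30
Installment 8: $2,406.30 − $481.26 → $1,925.04
Installment 9: $1,925.04 − $481.26 → $1,443.78
Installment 10: $1,443.78 − $481.26 → $962.52
Installment 11: $962.52 − $481.26 → $481.26
Installment 12: $481.26 − $481.26 → $0.00

$481.26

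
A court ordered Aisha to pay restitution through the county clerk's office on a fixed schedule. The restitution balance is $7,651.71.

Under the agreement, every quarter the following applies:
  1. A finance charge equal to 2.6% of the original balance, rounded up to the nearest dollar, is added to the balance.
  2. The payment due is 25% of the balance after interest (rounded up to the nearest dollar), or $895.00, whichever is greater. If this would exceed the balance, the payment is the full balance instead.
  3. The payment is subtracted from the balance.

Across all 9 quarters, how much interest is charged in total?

$1,791.00

Quarter 1: $7,651.71 +$199.00 interest = $7,850.71; pay $1,963.00 → $5,887.71
Quarter 2: $5,887.71 +$199.00 interest = $6,086.71; pay $1,522.00 → $4,564.71
Quarter 3: $4,564.71 +$199.00 interest = $4,763.71; pay $1,191.00 → $3,572.71
Quarter 4: $3,572.71 +$199.00 interest = $3,771.71; pay $943.00 → $2,828.71
Quarter 5: $2,828.71 +$199.00 interest = $3,027.71; pay $895.00 → $2,132.71
Quarter 6: $2,132.71 +$199.00 interest = $2,331.71; pay $895.00 → $1,436.71
Quarter 7: $1,436.71 +$199.00 interest = $1,635.71; pay $895.00 → $740.71
Quarter 8: $740.71 +$199.00 interest = $939.71; pay $895.00 → $44.71
Quarter 9: $44.71 +$199.00 interest = $243.71; pay $243.71 → $0.00
Total interest: $199.00 + $199.00 + $199.00 + $199.00 + $199.00 + $199.00 + $199.00 + $199.00 + $199.00 = $1,791.00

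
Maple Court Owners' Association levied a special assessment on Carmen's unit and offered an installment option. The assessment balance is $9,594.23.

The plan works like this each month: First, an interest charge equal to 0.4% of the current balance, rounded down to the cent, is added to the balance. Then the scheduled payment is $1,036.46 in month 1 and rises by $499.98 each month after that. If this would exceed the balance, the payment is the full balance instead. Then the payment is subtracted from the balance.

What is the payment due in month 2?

$1,536.44

Month 1: opening $9,594.23; interest $38.37 → $9,632.60; payment $1,036.46; balance $8,596.14
Month 2: opening $8,596.14; interest $34.38 → $8,630.52; payment $1,536.44; balance $7,094.08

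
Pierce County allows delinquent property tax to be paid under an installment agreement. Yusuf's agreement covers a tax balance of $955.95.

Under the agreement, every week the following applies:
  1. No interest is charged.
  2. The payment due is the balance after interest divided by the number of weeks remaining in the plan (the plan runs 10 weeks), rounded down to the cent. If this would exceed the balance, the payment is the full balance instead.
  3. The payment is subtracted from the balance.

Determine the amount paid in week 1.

# | Opening | Payment | End bal
1 | $955.95 | $95.59 | $860.36

$95.59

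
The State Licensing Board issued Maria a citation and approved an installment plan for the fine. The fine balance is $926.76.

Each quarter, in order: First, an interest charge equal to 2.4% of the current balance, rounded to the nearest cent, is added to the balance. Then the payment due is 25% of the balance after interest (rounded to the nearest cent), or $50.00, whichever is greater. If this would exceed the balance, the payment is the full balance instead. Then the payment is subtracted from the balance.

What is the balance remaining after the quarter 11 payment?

$0.00

Quarter 1: opening $926.76; interest $22.24 → $949.00; payment $237.25; balance $711.75
Quarter 2: opening $711.75; interest $17.08 → $728.83; payment $182.21; balance $546.62
Quarter 3: opening $546.62; interest $13.12 → $559.74; payment $139.94; balance $419.80
Quarter 4: opening $419.80; interest $10.08 → $429.88; payment $107.47; balance $322.41
Quarter 5: opening $322.41; interest $7.74 → $330.15; payment $82.54; balance $247.61
Quarter 6: opening $247.61; interest $5.94 → $253.55; payment $63.39; balance $190.16
Quarter 7: opening $190.16; interest $4.56 → $194.72; payment $50.00; balance $144.72
Quarter 8: opening $144.72; interest $3.47 → $148.19; payment $50.00; balance $98.19
Quarter 9: opening $98.19; interest $2.36 → $100.55; payment $50.00; balance $50.55
Quarter 10: opening $50.55; interest $1.21 → $51.76; payment $50.00; balance $1.76
Quarter 11: opening $1.76; interest $0.04 → $1.80; payment $1.80; balance $0.00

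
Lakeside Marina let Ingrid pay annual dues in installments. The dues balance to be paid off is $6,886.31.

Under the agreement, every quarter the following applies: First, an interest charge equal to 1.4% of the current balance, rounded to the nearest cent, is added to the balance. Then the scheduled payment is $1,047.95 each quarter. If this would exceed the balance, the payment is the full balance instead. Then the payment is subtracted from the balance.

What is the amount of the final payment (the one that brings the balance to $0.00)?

$987.10

# | Opening | Interest | Payment | End bal
1 | $6,886.31 | $96.41 | $1,047.95 | $5,934.77
2 | $5,934.77 | $83.09 | $1,047.95 | $4,969.91
3 | $4,969.91 | $69.58 | $1,047.95 | $3,991.54
4 | $3,991.54 | $55.88 | $1,047.95 | $2,999.47
5 | $2,999.47 | $41.99 | $1,047.95 | $1,993.51
6 | $1,993.51 | $27.91 | $1,047.95 | $973.47
7 | $973.47 | $13.63 | $987.10 | $0.00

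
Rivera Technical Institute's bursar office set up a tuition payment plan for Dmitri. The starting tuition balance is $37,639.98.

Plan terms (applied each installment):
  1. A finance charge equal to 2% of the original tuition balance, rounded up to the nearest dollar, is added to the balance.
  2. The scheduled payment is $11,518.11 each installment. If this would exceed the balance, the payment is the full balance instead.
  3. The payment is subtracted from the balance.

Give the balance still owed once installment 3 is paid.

# | Opening | Interest | Payment | End bal
1 | $37,639.98 | $753.00 | $11,518.11 | $26,874.87
2 | $26,874.87 | $753.00 | $11,518.11 | $16,109.76
3 | $16,109.76 | $753.00 | $11,518.11 | $5,344.65

$5,344.65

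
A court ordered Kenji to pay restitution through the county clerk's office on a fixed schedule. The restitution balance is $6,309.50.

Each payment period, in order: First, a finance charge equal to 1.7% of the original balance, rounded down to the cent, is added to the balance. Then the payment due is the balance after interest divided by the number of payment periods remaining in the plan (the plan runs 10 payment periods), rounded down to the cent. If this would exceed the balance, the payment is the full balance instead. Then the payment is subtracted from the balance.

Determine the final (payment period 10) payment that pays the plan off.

Payment period 1: opening $6,309.50; interest $107.26 → $6,416.76; payment $641.67; balance $5,775.09
Payment period 2: opening $5,775.09; interest $107.26 → $5,882.35; payment $653.59; balance $5,228.76
Payment period 3: opening $5,228.76; interest $107.26 → $5,336.02; payment $667.00; balance $4,669.02
Payment period 4: opening $4,669.02; interest $107.26 → $4,776.28; payment $682.32; balance $4,093.96
Payment period 5: opening $4,093.96; interest $107.26 → $4,201.22; payment $700.20; balance $3,501.02
Payment period 6: opening $3,501.02; interest $107.26 → $3,608.28; payment $721.65; balance $2,886.63
Payment period 7: opening $2,886.63; interest $107.26 → $2,993.89; payment $748.47; balance $2,245.42
Payment period 8: opening $2,245.42; interest $107.26 → $2,352.68; payment $784.22; balance $1,568.46
Payment period 9: opening $1,568.46; interest $107.26 → $1,675.72; payment $837.86; balance $837.86
Payment period 10: opening $837.86; interest $107.26 → $945.12; payment $945.12; balance $0.00

$945.12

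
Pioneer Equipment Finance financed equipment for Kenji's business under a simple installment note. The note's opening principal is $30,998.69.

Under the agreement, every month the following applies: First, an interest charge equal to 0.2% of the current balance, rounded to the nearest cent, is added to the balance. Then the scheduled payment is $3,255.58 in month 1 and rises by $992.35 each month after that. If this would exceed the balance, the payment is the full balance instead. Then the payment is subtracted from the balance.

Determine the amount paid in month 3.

$5,240.28

Month 1: $30,998.69 +$62.00 interest = $31,060.69; pay $3,255.58 → $27,805.11
Month 2: $27,805.11 +$55.61 interest = $27,860.72; pay $4,247.93 → $23,612.79
Month 3: $23,612.79 +$47.23 interest = $23,660.02; pay $5,240.28 → $18,419.74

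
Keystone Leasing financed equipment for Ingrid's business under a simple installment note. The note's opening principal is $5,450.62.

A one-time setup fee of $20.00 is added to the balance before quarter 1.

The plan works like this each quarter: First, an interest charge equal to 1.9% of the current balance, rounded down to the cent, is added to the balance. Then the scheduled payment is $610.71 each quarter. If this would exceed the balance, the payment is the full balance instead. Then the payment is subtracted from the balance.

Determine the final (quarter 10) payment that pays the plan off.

$557.62

# | Opening | Interest | Payment | End bal
1 | $5,470.62 | $103.94 | $610.71 | $4,963.85
2 | $4,963.85 | $94.31 | $610.71 | $4,447.45
3 | $4,447.45 | $84.50 | $610.71 | $3,921.24
4 | $3,921.24 | $74.50 | $610.71 | $3,385.03
5 | $3,385.03 | $64.31 | $610.71 | $2,838.63
6 | $2,838.63 | $53.93 | $610.71 | $2,281.85
7 | $2,281.85 | $43.35 | $610.71 | $1,714.49
8 | $1,714.49 | $32.57 | $610.71 | $1,136.35
9 | $1,136.35 | $21.59 | $610.71 | $547.23
10 | $547.23 | $10.39 | $557.62 | $0.00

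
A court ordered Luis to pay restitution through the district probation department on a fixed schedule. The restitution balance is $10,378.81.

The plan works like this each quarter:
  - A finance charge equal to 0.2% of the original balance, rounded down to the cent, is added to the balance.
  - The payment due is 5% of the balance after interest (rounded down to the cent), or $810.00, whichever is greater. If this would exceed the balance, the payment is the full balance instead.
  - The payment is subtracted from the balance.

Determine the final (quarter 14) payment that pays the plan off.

$139.31

Quarter 1: opening $10,378.81; interest $20.75 → $10,399.56; payment $810.00; balance $9,589.56
Quarter 2: opening $9,589.56; interest $20.75 → $9,610.31; payment $810.00; balance $8,800.31
Quarter 3: opening $8,800.31; interest $20.75 → $8,821.06; payment $810.00; balance $8,011.06
Quarter 4: opening $8,011.06; interest $20.75 → $8,031.81; payment $810.00; balance $7,221.81
Quarter 5: opening $7,221.81; interest $20.75 → $7,242.56; payment $810.00; balance $6,432.56
Quarter 6: opening $6,432.56; interest $20.75 → $6,453.31; payment $810.00; balance $5,643.31
Quarter 7: opening $5,643.31; interest $20.75 → $5,664.06; payment $810.00; balance $4,854.06
Quarter 8: opening $4,854.06; interest $20.75 → $4,874.81; payment $810.00; balance $4,064.81
Quarter 9: opening $4,064.81; interest $20.75 → $4,085.56; payment $810.00; balance $3,275.56
Quarter 10: opening $3,275.56; interest $20.75 → $3,296.31; payment $810.00; balance $2,486.31
Quarter 11: opening $2,486.31; interest $20.75 → $2,507.06; payment $810.00; balance $1,697.06
Quarter 12: opening $1,697.06; interest $20.75 → $1,717.81; payment $810.00; balance $907.81
Quarter 13: opening $907.81; interest $20.75 → $928.56; payment $810.00; balance $118.56
Quarter 14: opening $118.56; interest $20.75 → $139.31; payment $139.31; balance $0.00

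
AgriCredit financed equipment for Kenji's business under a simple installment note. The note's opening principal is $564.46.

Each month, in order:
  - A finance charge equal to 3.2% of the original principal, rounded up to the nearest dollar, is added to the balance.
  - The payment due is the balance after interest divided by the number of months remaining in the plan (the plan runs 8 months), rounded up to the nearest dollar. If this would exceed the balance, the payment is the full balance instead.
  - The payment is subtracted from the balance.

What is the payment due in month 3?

$79.00

Month 1: opening $564.46; interest $19.00 → $583.46; payment $73.00; balance $510.46
Month 2: opening $510.46; interest $19.00 → $529.46; payment $76.00; balance $453.46
Month 3: opening $453.46; interest $19.00 → $472.46; payment $79.00; balance $393.46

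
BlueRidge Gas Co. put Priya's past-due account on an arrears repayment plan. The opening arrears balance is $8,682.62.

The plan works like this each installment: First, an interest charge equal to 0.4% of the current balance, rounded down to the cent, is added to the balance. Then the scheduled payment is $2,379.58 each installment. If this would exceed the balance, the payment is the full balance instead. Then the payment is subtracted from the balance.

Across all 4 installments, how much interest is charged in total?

$82.48

Installment 1: opening $8,682.62; interest $34.73 → $8,717.35; payment $2,379.58; balance $6,337.77
Installment 2: opening $6,337.77; interest $25.35 → $6,363.12; payment $2,379.58; balance $3,983.54
Installment 3: opening $3,983.54; interest $15.93 → $3,999.47; payment $2,379.58; balance $1,619.89
Installment 4: opening $1,619.89; interest $6.47 → $1,626.36; payment $1,626.36; balance $0.00
Total interest: $34.73 + $25.35 + $15.93 + $6.47 = $82.48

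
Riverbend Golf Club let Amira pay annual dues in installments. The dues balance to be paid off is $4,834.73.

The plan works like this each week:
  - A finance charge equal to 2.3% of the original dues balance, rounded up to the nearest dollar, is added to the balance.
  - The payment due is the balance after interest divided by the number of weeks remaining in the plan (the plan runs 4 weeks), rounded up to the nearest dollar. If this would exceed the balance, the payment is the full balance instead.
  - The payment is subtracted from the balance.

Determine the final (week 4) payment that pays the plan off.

$1,441.73

Week 1: opening $4,834.73; interest $112.00 → $4,946.73; payment $1,237.00; balance $3,709.73
Week 2: opening $3,709.73; interest $112.00 → $3,821.73; payment $1,274.00; balance $2,547.73
Week 3: opening $2,547.73; interest $112.00 → $2,659.73; payment $1,330.00; balance $1,329.73
Week 4: opening $1,329.73; interest $112.00 → $1,441.73; payment $1,441.73; balance $0.00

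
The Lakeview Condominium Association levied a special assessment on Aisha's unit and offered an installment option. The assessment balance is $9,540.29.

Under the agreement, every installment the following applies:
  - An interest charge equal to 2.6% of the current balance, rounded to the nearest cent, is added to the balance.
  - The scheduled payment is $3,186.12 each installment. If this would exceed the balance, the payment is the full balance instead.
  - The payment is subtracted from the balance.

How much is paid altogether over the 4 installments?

$10,066.15

Installment 1: $9,540.29 +$248.05 interest = $9,788.34; pay $3,186.12 → $6,602.22
Installment 2: $6,602.22 +$171.66 interest = $6,773.88; pay $3,186.12 → $3,587.76
Installment 3: $3,587.76 +$93.28 interest = $3,681.04; pay $3,186.12 → $494.92
Installment 4: $494.92 +$12.87 interest = $507.79; pay $507.79 → $0.00
Total paid: $10,066.15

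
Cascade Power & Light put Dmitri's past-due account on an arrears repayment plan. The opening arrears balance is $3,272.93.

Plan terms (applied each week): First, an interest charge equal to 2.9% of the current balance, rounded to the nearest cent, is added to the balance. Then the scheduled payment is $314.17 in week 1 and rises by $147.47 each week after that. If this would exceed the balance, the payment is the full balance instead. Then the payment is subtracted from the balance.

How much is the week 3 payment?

$609.11

Week 1: opening $3,272.93; interest $94.91 → $3,367.84; payment $314.17; balance $3,053.67
Week 2: opening $3,053.67; interest $88.56 → $3,142.23; payment $461.64; balance $2,680.59
Week 3: opening $2,680.59; interest $77.74 → $2,758.33; payment $609.11; balance $2,149.22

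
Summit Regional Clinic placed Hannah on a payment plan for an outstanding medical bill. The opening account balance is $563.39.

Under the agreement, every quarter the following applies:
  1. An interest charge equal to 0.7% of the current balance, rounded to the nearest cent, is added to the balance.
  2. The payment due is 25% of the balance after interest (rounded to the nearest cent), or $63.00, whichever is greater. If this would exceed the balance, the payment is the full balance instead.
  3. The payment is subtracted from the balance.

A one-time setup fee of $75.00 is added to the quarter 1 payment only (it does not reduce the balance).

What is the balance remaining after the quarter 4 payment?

$181.41

Quarter 1: opening $563.39; interest $3.94 → $567.33; payment $141.83 (+ $75.00 fee); balance $425.50
Quarter 2: opening $425.50; interest $2.98 → $428.48; payment $107.12; balance $321.36
Quarter 3: opening $321.36; interest $2.25 → $323.61; payment $80.90; balance $242.71
Quarter 4: opening $242.71; interest $1.70 → $244.41; payment $63.00; balance $181.41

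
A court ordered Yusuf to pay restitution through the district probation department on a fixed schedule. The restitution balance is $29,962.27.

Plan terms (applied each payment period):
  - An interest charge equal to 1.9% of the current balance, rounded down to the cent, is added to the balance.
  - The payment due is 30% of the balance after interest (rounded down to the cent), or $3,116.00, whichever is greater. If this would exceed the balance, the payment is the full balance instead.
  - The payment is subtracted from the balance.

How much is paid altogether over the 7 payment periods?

# | Opening | Interest | Payment | End bal
1 | $29,962.27 | $569.28 | $9,159.46 | $21,372.09
2 | $21,372.09 | $406.06 | $6,533.44 | $15,244.71
3 | $15,244.71 | $289.64 | $4,660.30 | $10,874.05
4 | $10,874.05 | $206.60 | $3,324.19 | $7,756.46
5 | $7,756.46 | $147.37 | $3,116.00 | $4,787.83
6 | $4,787.83 | $90.96 | $3,116.00 | $1,762.79
7 | $1,762.79 | $33.49 | $1,796.28 | $0.00
Total paid: $31,705.67

$31,705.67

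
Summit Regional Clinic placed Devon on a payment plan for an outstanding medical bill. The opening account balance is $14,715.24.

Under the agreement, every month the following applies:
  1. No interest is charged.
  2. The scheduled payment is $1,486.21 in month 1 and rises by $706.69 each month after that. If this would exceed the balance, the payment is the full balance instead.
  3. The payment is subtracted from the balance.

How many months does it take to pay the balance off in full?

Month 1: opening $14,715.24; payment $1,486.21; balance $13,229.03
Month 2: opening $13,229.03; payment $2,192.90; balance $11,036.13
Month 3: opening $11,036.13; payment $2,899.59; balance $8,136.54
Month 4: opening $8,136.54; payment $3,606.28; balance $4,530.26
Month 5: opening $4,530.26; payment $4,312.97; balance $217.29
Month 6: opening $217.29; payment $217.29; balance $0.00
Balance reaches $0.00 in month 6.

6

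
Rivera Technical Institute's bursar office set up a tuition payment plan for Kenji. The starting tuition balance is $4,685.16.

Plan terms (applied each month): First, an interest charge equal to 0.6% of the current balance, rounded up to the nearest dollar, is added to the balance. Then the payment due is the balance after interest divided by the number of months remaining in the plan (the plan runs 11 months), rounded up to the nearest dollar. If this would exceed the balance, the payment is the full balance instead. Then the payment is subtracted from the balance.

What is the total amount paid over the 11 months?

$4,863.16

# | Opening | Interest | Payment | End bal
1 | $4,685.16 | $29.00 | $429.00 | $4,285.16
2 | $4,285.16 | $26.00 | $432.00 | $3,879.16
3 | $3,879.16 | $24.00 | $434.00 | $3,469.16
4 | $3,469.16 | $21.00 | $437.00 | $3,053.16
5 | $3,053.16 | $19.00 | $439.00 | $2,633.16
6 | $2,633.16 | $16.00 | $442.00 | $2,207.16
7 | $2,207.16 | $14.00 | $445.00 | $1,776.16
8 | $1,776.16 | $11.00 | $447.00 | $1,340.16
9 | $1,340.16 | $9.00 | $450.00 | $899.16
10 | $899.16 | $6.00 | $453.00 | $452.16
11 | $452.16 | $3.00 | $455.16 | $0.00
Total paid: $4,863.16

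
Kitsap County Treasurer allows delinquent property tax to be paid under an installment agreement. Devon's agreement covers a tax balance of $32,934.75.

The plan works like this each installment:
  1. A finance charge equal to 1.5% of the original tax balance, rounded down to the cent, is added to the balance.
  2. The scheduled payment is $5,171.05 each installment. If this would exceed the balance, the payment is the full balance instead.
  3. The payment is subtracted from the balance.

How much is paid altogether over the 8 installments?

$36,886.91

# | Opening | Interest | Payment | End bal
1 | $32,934.75 | $494.02 | $5,171.05 | $28,257.72
2 | $28,257.72 | $494.02 | $5,171.05 | $23,580.69
3 | $23,580.69 | $494.02 | $5,171.05 | $18,903.66
4 | $18,903.66 | $494.02 | $5,171.05 | $14,226.63
5 | $14,226.63 | $494.02 | $5,171.05 | $9,549.60
6 | $9,549.60 | $494.02 | $5,171.05 | $4,872.57
7 | $4,872.57 | $494.02 | $5,171.05 | $195.54
8 | $195.54 | $494.02 | $689.56 | $0.00
Total paid: $36,886.91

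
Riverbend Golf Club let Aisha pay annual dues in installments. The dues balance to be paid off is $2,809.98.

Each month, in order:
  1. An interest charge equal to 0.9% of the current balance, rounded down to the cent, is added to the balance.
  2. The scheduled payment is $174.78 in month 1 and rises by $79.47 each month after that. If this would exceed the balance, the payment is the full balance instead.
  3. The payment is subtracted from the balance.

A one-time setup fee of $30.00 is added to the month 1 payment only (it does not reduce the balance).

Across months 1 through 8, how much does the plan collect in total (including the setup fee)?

$2,963.39

# | Opening | Interest | Payment | Fee | End bal
1 | $2,809.98 | $25.28 | $174.78 | $30.00 | $2,660.48
2 | $2,660.48 | $23.94 | $254.25 | — | $2,430.17
3 | $2,430.17 | $21.87 | $333.72 | — | $2,118.32
4 | $2,118.32 | $19.06 | $413.19 | — | $1,724.19
5 | $1,724.19 | $15.51 | $492.66 | — | $1,247.04
6 | $1,247.04 | $11.22 | $572.13 | — | $686.13
7 | $686.13 | $6.17 | $651.60 | — | $40.70
8 | $40.70 | $0.36 | $41.06 | — | $0.00
Total paid: $2,963.39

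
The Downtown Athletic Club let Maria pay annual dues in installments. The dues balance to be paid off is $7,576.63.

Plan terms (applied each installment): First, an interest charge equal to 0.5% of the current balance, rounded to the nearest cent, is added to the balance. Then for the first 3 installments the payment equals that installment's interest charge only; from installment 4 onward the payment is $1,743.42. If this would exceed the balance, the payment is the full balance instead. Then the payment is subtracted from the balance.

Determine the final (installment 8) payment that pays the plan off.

Installment 1: $7,576.63 +$37.88 interest = $7,614.51; pay $37.88 → $7,576.63
Installment 2: $7,576.63 +$37.88 interest = $7,614.51; pay $37.88 → $7,576.63
Installment 3: $7,576.63 +$37.88 interest = $7,614.51; pay $37.88 → $7,576.63
Installment 4: $7,576.63 +$37.88 interest = $7,614.51; pay $1,743.42 → $5,871.09
Installment 5: $5,871.09 +$29.36 interest = $5,900.45; pay $1,743.42 → $4,157.03
Installment 6: $4,157.03 +$20.79 interest = $4,177.82; pay $1,743.42 → $2,434.40
Installment 7: $2,434.40 +$12.17 interest = $2,446.57; pay $1,743.42 → $703.15
Installment 8: $703.15 +$3.52 interest = $706.67; pay $706.67 → $0.00

$706.67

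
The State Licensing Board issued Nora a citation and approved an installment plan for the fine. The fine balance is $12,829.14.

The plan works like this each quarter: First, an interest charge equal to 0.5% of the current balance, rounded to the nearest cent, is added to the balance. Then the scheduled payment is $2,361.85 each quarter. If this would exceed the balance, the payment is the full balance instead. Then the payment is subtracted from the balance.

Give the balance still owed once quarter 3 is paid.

$5,901.51

# | Opening | Interest | Payment | End bal
1 | $12,829.14 | $64.15 | $2,361.85 | $10,531.44
2 | $10,531.44 | $52.66 | $2,361.85 | $8,222.25
3 | $8,222.25 | $41.11 | $2,361.85 | $5,901.51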